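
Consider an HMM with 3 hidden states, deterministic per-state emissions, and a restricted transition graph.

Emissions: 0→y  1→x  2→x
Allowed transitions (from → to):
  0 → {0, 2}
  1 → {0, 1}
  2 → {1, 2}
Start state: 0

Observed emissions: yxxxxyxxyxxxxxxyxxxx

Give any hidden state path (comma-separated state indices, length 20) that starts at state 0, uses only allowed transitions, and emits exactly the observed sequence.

0,2,2,1,1,0,2,1,0,2,2,1,1,1,1,0,2,2,2,1

  t0 'y' -> {0}, take 0 (start)
  t1 'x' -> {1,2}, take 2 (0->2 ok)
  t2 'x' -> {1,2}, take 2 (2->2 ok)
  t3 'x' -> {1,2}, take 1 (2->1 ok)
  t4 'x' -> {1,2}, take 1 (1->1 ok)
  t5 'y' -> {0}, take 0 (1->0 ok)
  t6 'x' -> {1,2}, take 2 (0->2 ok)
  t7 'x' -> {1,2}, take 1 (2->1 ok)
  t8 'y' -> {0}, take 0 (1->0 ok)
  t9 'x' -> {1,2}, take 2 (0->2 ok)
  t10 'x' -> {1,2}, take 2 (2->2 ok)
  t11 'x' -> {1,2}, take 1 (2->1 ok)
  t12 'x' -> {1,2}, take 1 (1->1 ok)
  t13 'x' -> {1,2}, take 1 (1->1 ok)
  t14 'x' -> {1,2}, take 1 (1->1 ok)
  t15 'y' -> {0}, take 0 (1->0 ok)
  t16 'x' -> {1,2}, take 2 (0->2 ok)
  t17 'x' -> {1,2}, take 2 (2->2 ok)
  t18 'x' -> {1,2}, take 2 (2->2 ok)
  t19 'x' -> {1,2}, take 1 (2->1 ok)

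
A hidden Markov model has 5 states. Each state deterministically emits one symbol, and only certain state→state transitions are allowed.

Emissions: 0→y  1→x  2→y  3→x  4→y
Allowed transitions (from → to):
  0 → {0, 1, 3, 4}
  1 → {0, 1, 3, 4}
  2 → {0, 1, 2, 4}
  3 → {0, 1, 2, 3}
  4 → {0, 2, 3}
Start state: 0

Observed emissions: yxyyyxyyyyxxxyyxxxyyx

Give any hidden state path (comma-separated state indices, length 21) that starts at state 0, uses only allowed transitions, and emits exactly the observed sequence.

  t0 'y' -> {0,2,4}, take 0 (start)
  t1 'x' -> {1,3}, take 1 (0->1 ok)
  t2 'y' -> {0,2,4}, take 4 (1->4 ok)
  t3 'y' -> {0,2,4}, take 2 (4->2 ok)
  t4 'y' -> {0,2,4}, take 0 (2->0 ok)
  t5 'x' -> {1,3}, take 3 (0->3 ok)
  t6 'y' -> {0,2,4}, take 2 (3->2 ok)
  t7 'y' -> {0,2,4}, take 4 (2->4 ok)
  t8 'y' -> {0,2,4}, take 2 (4->2 ok)
  t9 'y' -> {0,2,4}, take 0 (2->0 ok)
  t10 'x' -> {1,3}, take 3 (0->3 ok)
  t11 'x' -> {1,3}, take 3 (3->3 ok)
  t12 'x' -> {1,3}, take 3 (3->3 ok)
  t13 'y' -> {0,2,4}, take 2 (3->2 ok)
  t14 'y' -> {0,2,4}, take 4 (2->4 ok)
  t15 'x' -> {1,3}, take 3 (4->3 ok)
  t16 'x' -> {1,3}, take 1 (3->1 ok)
  t17 'x' -> {1,3}, take 1 (1->1 ok)
  t18 'y' -> {0,2,4}, take 0 (1->0 ok)
  t19 'y' -> {0,2,4}, take 0 (0->0 ok)
  t20 'x' -> {1,3}, take 3 (0->3 ok)

0,1,4,2,0,3,2,4,2,0,3,3,3,2,4,3,1,1,0,0,3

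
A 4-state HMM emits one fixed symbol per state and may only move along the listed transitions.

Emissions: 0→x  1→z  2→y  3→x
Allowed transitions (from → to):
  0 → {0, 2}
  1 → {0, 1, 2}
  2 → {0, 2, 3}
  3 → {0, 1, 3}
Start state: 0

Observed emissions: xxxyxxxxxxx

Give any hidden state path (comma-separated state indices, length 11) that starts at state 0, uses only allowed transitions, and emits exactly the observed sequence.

  t0 'x' -> {0,3}, take 0 (start)
  t1 'x' -> {0,3}, take 0 (0->0 ok)
  t2 'x' -> {0,3}, take 0 (0->0 ok)
  t3 'y' -> {2}, take 2 (0->2 ok)
  t4 'x' -> {0,3}, take 3 (2->3 ok)
  t5 'x' -> {0,3}, take 3 (3->3 ok)
  t6 'x' -> {0,3}, take 3 (3->3 ok)
  t7 'x' -> {0,3}, take 3 (3->3 ok)
  t8 'x' -> {0,3}, take 3 (3->3 ok)
  t9 'x' -> {0,3}, take 0 (3->0 ok)
  t10 'x' -> {0,3}, take 0 (0->0 ok)

0,0,0,2,3,3,3,3,3,0,0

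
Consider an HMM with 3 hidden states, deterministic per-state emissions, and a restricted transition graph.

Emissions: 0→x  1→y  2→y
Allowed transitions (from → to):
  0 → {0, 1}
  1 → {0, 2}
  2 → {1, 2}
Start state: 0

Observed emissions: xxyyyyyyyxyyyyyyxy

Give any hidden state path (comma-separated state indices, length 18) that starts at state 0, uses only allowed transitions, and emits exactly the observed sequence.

0,0,1,2,2,2,2,2,1,0,1,2,2,2,2,1,0,1

  0: obs=x cand={0} pick 0 [start]
  1: obs=x cand={0} pick 0 [0->0 ok]
  2: obs=y cand={1,2} pick 1 [0->1 ok]
  3: obs=y cand={1,2} pick 2 [1->2 ok]
  4: obs=y cand={1,2} pick 2 [2->2 ok]
  5: obs=y cand={1,2} pick 2 [2->2 ok]
  6: obs=y cand={1,2} pick 2 [2->2 ok]
  7: obs=y cand={1,2} pick 2 [2->2 ok]
  8: obs=y cand={1,2} pick 1 [2->1 ok]
  9: obs=x cand={0} pick 0 [1->0 ok]
  10: obs=y cand={1,2} pick 1 [0->1 ok]
  11: obs=y cand={1,2} pick 2 [1->2 ok]
  12: obs=y cand={1,2} pick 2 [2->2 ok]
  13: obs=y cand={1,2} pick 2 [2->2 ok]
  14: obs=y cand={1,2} pick 2 [2->2 ok]
  15: obs=y cand={1,2} pick 1 [2->1 ok]
  16: obs=x cand={0} pick 0 [1->0 ok]
  17: obs=y cand={1,2} pick 1 [0->1 ok]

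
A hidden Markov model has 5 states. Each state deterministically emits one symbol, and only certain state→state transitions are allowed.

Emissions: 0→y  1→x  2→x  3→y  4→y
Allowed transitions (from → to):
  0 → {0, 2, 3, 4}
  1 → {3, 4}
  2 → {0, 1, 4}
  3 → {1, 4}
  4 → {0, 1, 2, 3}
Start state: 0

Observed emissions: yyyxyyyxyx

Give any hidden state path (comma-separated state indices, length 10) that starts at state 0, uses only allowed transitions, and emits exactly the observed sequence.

0,4,0,2,4,3,4,1,4,1

  [0] y  {0,3,4}  => 0  start
  [1] y  {0,3,4}  => 4  0->4 ok
  [2] y  {0,3,4}  => 0  4->0 ok
  [3] x  {1,2}  => 2  0->2 ok
  [4] y  {0,3,4}  => 4  2->4 ok
  [5] y  {0,3,4}  => 3  4->3 ok
  [6] y  {0,3,4}  => 4  3->4 ok
  [7] x  {1,2}  => 1  4->1 ok
  [8] y  {0,3,4}  => 4  1->4 ok
  [9] x  {1,2}  => 1  4->1 ok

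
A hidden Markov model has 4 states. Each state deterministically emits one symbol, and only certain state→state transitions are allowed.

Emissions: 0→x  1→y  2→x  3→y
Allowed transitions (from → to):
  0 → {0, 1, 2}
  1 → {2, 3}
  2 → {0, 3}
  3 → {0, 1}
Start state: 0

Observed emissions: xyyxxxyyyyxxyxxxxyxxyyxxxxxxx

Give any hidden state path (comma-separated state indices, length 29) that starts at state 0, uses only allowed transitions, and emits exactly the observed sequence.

0,1,3,0,0,0,1,3,1,3,0,0,1,2,0,0,2,3,0,2,3,1,2,0,0,2,0,2,0

  t0 'x' -> {0,2}, take 0 (start)
  t1 'y' -> {1,3}, take 1 (0->1 ok)
  t2 'y' -> {1,3}, take 3 (1->3 ok)
  t3 'x' -> {0,2}, take 0 (3->0 ok)
  t4 'x' -> {0,2}, take 0 (0->0 ok)
  t5 'x' -> {0,2}, take 0 (0->0 ok)
  t6 'y' -> {1,3}, take 1 (0->1 ok)
  t7 'y' -> {1,3}, take 3 (1->3 ok)
  t8 'y' -> {1,3}, take 1 (3->1 ok)
  t9 'y' -> {1,3}, take 3 (1->3 ok)
  t10 'x' -> {0,2}, take 0 (3->0 ok)
  t11 'x' -> {0,2}, take 0 (0->0 ok)
  t12 'y' -> {1,3}, take 1 (0->1 ok)
  t13 'x' -> {0,2}, take 2 (1->2 ok)
  t14 'x' -> {0,2}, take 0 (2->0 ok)
  t15 'x' -> {0,2}, take 0 (0->0 ok)
  t16 'x' -> {0,2}, take 2 (0->2 ok)
  t17 'y' -> {1,3}, take 3 (2->3 ok)
  t18 'x' -> {0,2}, take 0 (3->0 ok)
  t19 'x' -> {0,2}, take 2 (0->2 ok)
  t20 'y' -> {1,3}, take 3 (2->3 ok)
  t21 'y' -> {1,3}, take 1 (3->1 ok)
  t22 'x' -> {0,2}, take 2 (1->2 ok)
  t23 'x' -> {0,2}, take 0 (2->0 ok)
  t24 'x' -> {0,2}, take 0 (0->0 ok)
  t25 'x' -> {0,2}, take 2 (0->2 ok)
  t26 'x' -> {0,2}, take 0 (2->0 ok)
  t27 'x' -> {0,2}, take 2 (0->2 ok)
  t28 'x' -> {0,2}, take 0 (2->0 ok)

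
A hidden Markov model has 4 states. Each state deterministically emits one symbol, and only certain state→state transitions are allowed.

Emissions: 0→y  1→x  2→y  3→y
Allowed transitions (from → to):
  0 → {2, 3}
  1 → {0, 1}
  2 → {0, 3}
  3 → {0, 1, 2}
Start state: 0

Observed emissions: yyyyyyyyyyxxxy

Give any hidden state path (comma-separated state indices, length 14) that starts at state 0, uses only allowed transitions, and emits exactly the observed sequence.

  t0 'y' -> {0,2,3}, take 0 (start)
  t1 'y' -> {0,2,3}, take 2 (0->2 ok)
  t2 'y' -> {0,2,3}, take 3 (2->3 ok)
  t3 'y' -> {0,2,3}, take 2 (3->2 ok)
  t4 'y' -> {0,2,3}, take 3 (2->3 ok)
  t5 'y' -> {0,2,3}, take 0 (3->0 ok)
  t6 'y' -> {0,2,3}, take 2 (0->2 ok)
  t7 'y' -> {0,2,3}, take 0 (2->0 ok)
  t8 'y' -> {0,2,3}, take 2 (0->2 ok)
  t9 'y' -> {0,2,3}, take 3 (2->3 ok)
  t10 'x' -> {1}, take 1 (3->1 ok)
  t11 'x' -> {1}, take 1 (1->1 ok)
  t12 'x' -> {1}, take 1 (1->1 ok)
  t13 'y' -> {0,2,3}, take 0 (1->0 ok)

0,2,3,2,3,0,2,0,2,3,1,1,1,0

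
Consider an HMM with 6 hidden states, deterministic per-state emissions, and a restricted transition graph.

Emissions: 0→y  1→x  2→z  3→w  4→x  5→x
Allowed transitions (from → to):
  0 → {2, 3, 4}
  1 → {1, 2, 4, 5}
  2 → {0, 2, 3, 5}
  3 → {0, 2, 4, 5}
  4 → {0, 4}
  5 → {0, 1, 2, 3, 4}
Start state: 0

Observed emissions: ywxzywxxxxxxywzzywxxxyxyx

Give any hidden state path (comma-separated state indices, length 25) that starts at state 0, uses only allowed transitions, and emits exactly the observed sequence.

  [0] y  {0}  => 0  start
  [1] w  {3}  => 3  0->3 ok
  [2] x  {1,4,5}  => 5  3->5 ok
  [3] z  {2}  => 2  5->2 ok
  [4] y  {0}  => 0  2->0 ok
  [5] w  {3}  => 3  0->3 ok
  [6] x  {1,4,5}  => 5  3->5 ok
  [7] x  {1,4,5}  => 1  5->1 ok
  [8] x  {1,4,5}  => 1  1->1 ok
  [9] x  {1,4,5}  => 1  1->1 ok
  [10] x  {1,4,5}  => 4  1->4 ok
  [11] x  {1,4,5}  => 4  4->4 ok
  [12] y  {0}  => 0  4->0 ok
  [13] w  {3}  => 3  0->3 ok
  [14] z  {2}  => 2  3->2 ok
  [15] z  {2}  => 2  2->2 ok
  [16] y  {0}  => 0  2->0 ok
  [17] w  {3}  => 3  0->3 ok
  [18] x  {1,4,5}  => 5  3->5 ok
  [19] x  {1,4,5}  => 1  5->1 ok
  [20] x  {1,4,5}  => 4  1->4 ok
  [21] y  {0}  => 0  4->0 ok
  [22] x  {1,4,5}  => 4  0->4 ok
  [23] y  {0}  => 0  4->0 ok
  [24] x  {1,4,5}  => 4  0->4 ok

0,3,5,2,0,3,5,1,1,1,4,4,0,3,2,2,0,3,5,1,4,0,4,0,4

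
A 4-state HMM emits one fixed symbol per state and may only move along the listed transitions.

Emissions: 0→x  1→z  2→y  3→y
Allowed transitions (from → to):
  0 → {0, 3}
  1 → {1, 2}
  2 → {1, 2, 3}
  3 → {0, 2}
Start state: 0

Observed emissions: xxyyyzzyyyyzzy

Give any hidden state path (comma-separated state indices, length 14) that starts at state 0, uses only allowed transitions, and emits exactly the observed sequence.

  [0] x  {0}  => 0  start
  [1] x  {0}  => 0  0->0 ok
  [2] y  {2,3}  => 3  0->3 ok
  [3] y  {2,3}  => 2  3->2 ok
  [4] y  {2,3}  => 2  2->2 ok
  [5] z  {1}  => 1  2->1 ok
  [6] z  {1}  => 1  1->1 ok
  [7] y  {2,3}  => 2  1->2 ok
  [8] y  {2,3}  => 2  2->2 ok
  [9] y  {2,3}  => 2  2->2 ok
  [10] y  {2,3}  => 2  2->2 ok
  [11] z  {1}  => 1  2->1 ok
  [12] z  {1}  => 1  1->1 ok
  [13] y  {2,3}  => 2  1->2 ok

0,0,3,2,2,1,1,2,2,2,2,1,1,2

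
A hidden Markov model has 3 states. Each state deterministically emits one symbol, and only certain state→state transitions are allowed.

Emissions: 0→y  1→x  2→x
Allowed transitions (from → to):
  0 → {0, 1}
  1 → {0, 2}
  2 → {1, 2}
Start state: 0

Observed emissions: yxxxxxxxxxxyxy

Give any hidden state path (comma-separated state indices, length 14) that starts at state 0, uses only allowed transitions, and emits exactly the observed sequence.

  t0 'y' -> {0}, take 0 (start)
  t1 'x' -> {1,2}, take 1 (0->1 ok)
  t2 'x' -> {1,2}, take 2 (1->2 ok)
  t3 'x' -> {1,2}, take 2 (2->2 ok)
  t4 'x' -> {1,2}, take 1 (2->1 ok)
  t5 'x' -> {1,2}, take 2 (1->2 ok)
  t6 'x' -> {1,2}, take 2 (2->2 ok)
  t7 'x' -> {1,2}, take 1 (2->1 ok)
  t8 'x' -> {1,2}, take 2 (1->2 ok)
  t9 'x' -> {1,2}, take 2 (2->2 ok)
  t10 'x' -> {1,2}, take 1 (2->1 ok)
  t11 'y' -> {0}, take 0 (1->0 ok)
  t12 'x' -> {1,2}, take 1 (0->1 ok)
  t13 'y' -> {0}, take 0 (1->0 ok)

0,1,2,2,1,2,2,1,2,2,1,0,1,0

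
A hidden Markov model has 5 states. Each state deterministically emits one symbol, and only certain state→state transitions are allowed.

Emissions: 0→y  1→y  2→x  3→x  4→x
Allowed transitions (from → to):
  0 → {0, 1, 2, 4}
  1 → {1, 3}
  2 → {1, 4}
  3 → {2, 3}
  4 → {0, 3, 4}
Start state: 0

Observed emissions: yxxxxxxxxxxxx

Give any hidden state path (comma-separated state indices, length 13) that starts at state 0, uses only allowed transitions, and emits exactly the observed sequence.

  pos 0: y in {0,1}, choose 0; start
  pos 1: x in {2,3,4}, choose 4; 0->4 ok
  pos 2: x in {2,3,4}, choose 4; 4->4 ok
  pos 3: x in {2,3,4}, choose 4; 4->4 ok
  pos 4: x in {2,3,4}, choose 4; 4->4 ok
  pos 5: x in {2,3,4}, choose 3; 4->3 ok
  pos 6: x in {2,3,4}, choose 3; 3->3 ok
  pos 7: x in {2,3,4}, choose 3; 3->3 ok
  pos 8: x in {2,3,4}, choose 3; 3->3 ok
  pos 9: x in {2,3,4}, choose 3; 3->3 ok
  pos 10: x in {2,3,4}, choose 3; 3->3 ok
  pos 11: x in {2,3,4}, choose 2; 3->2 ok
  pos 12: x in {2,3,4}, choose 4; 2->4 ok

0,4,4,4,4,3,3,3,3,3,3,2,4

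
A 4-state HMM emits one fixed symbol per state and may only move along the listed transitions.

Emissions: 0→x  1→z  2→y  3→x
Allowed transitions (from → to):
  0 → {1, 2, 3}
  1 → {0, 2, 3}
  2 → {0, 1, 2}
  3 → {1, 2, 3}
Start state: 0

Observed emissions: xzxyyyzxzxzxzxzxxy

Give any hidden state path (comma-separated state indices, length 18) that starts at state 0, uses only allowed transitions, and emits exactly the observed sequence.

  t0 'x' -> {0,3}, take 0 (start)
  t1 'z' -> {1}, take 1 (0->1 ok)
  t2 'x' -> {0,3}, take 0 (1->0 ok)
  t3 'y' -> {2}, take 2 (0->2 ok)
  t4 'y' -> {2}, take 2 (2->2 ok)
  t5 'y' -> {2}, take 2 (2->2 ok)
  t6 'z' -> {1}, take 1 (2->1 ok)
  t7 'x' -> {0,3}, take 0 (1->0 ok)
  t8 'z' -> {1}, take 1 (0->1 ok)
  t9 'x' -> {0,3}, take 0 (1->0 ok)
  t10 'z' -> {1}, take 1 (0->1 ok)
  t11 'x' -> {0,3}, take 0 (1->0 ok)
  t12 'z' -> {1}, take 1 (0->1 ok)
  t13 'x' -> {0,3}, take 3 (1->3 ok)
  t14 'z' -> {1}, take 1 (3->1 ok)
  t15 'x' -> {0,3}, take 3 (1->3 ok)
  t16 'x' -> {0,3}, take 3 (3->3 ok)
  t17 'y' -> {2}, take 2 (3->2 ok)

0,1,0,2,2,2,1,0,1,0,1,0,1,3,1,3,3,2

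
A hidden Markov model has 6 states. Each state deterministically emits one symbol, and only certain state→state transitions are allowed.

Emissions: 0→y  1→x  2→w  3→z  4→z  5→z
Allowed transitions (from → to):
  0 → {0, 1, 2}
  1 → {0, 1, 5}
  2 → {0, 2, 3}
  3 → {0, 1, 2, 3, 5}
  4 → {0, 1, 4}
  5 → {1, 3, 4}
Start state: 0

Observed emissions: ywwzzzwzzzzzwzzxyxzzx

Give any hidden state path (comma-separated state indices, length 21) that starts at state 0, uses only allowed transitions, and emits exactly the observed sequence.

0,2,2,3,5,3,2,3,5,3,5,3,2,3,5,1,0,1,5,4,1

  pos 0: y in {0}, choose 0; start
  pos 1: w in {2}, choose 2; 0->2 ok
  pos 2: w in {2}, choose 2; 2->2 ok
  pos 3: z in {3,4,5}, choose 3; 2->3 ok
  pos 4: z in {3,4,5}, choose 5; 3->5 ok
  pos 5: z in {3,4,5}, choose 3; 5->3 ok
  pos 6: w in {2}, choose 2; 3->2 ok
  pos 7: z in {3,4,5}, choose 3; 2->3 ok
  pos 8: z in {3,4,5}, choose 5; 3->5 ok
  pos 9: z in {3,4,5}, choose 3; 5->3 ok
  pos 10: z in {3,4,5}, choose 5; 3->5 ok
  pos 11: z in {3,4,5}, choose 3; 5->3 ok
  pos 12: w in {2}, choose 2; 3->2 ok
  pos 13: z in {3,4,5}, choose 3; 2->3 ok
  pos 14: z in {3,4,5}, choose 5; 3->5 ok
  pos 15: x in {1}, choose 1; 5->1 ok
  pos 16: y in {0}, choose 0; 1->0 ok
  pos 17: x in {1}, choose 1; 0->1 ok
  pos 18: z in {3,4,5}, choose 5; 1->5 ok
  pos 19: z in {3,4,5}, choose 4; 5->4 ok
  pos 20: x in {1}, choose 1; 4->1 ok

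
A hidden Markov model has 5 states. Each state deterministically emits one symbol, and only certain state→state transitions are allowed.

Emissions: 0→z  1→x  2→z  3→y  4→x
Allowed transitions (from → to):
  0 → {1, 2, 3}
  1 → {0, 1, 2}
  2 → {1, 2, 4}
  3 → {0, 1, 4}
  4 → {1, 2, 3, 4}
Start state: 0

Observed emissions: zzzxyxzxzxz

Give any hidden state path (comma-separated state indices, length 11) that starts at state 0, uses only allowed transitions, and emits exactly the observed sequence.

  t0 'z' -> {0,2}, take 0 (start)
  t1 'z' -> {0,2}, take 2 (0->2 ok)
  t2 'z' -> {0,2}, take 2 (2->2 ok)
  t3 'x' -> {1,4}, take 4 (2->4 ok)
  t4 'y' -> {3}, take 3 (4->3 ok)
  t5 'x' -> {1,4}, take 4 (3->4 ok)
  t6 'z' -> {0,2}, take 2 (4->2 ok)
  t7 'x' -> {1,4}, take 1 (2->1 ok)
  t8 'z' -> {0,2}, take 0 (1->0 ok)
  t9 'x' -> {1,4}, take 1 (0->1 ok)
  t10 'z' -> {0,2}, take 2 (1->2 ok)

0,2,2,4,3,4,2,1,0,1,2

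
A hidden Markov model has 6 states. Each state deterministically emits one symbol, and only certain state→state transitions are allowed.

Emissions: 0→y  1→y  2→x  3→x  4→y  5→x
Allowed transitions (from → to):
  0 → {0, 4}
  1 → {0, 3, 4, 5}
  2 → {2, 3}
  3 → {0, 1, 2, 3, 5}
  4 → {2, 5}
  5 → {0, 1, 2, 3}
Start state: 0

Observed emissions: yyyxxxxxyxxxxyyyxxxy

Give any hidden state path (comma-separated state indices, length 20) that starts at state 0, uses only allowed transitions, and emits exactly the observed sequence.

0,0,4,2,2,3,5,3,1,3,5,2,3,1,0,4,2,3,3,0

  pos 0: y in {0,1,4}, choose 0; start
  pos 1: y in {0,1,4}, choose 0; 0->0 ok
  pos 2: y in {0,1,4}, choose 4; 0->4 ok
  pos 3: x in {2,3,5}, choose 2; 4->2 ok
  pos 4: x in {2,3,5}, choose 2; 2->2 ok
  pos 5: x in {2,3,5}, choose 3; 2->3 ok
  pos 6: x in {2,3,5}, choose 5; 3->5 ok
  pos 7: x in {2,3,5}, choose 3; 5->3 ok
  pos 8: y in {0,1,4}, choose 1; 3->1 ok
  pos 9: x in {2,3,5}, choose 3; 1->3 ok
  pos 10: x in {2,3,5}, choose 5; 3->5 ok
  pos 11: x in {2,3,5}, choose 2; 5->2 ok
  pos 12: x in {2,3,5}, choose 3; 2->3 ok
  pos 13: y in {0,1,4}, choose 1; 3->1 ok
  pos 14: y in {0,1,4}, choose 0; 1->0 ok
  pos 15: y in {0,1,4}, choose 4; 0->4 ok
  pos 16: x in {2,3,5}, choose 2; 4->2 ok
  pos 17: x in {2,3,5}, choose 3; 2->3 ok
  pos 18: x in {2,3,5}, choose 3; 3->3 ok
  pos 19: y in {0,1,4}, choose 0; 3->0 ok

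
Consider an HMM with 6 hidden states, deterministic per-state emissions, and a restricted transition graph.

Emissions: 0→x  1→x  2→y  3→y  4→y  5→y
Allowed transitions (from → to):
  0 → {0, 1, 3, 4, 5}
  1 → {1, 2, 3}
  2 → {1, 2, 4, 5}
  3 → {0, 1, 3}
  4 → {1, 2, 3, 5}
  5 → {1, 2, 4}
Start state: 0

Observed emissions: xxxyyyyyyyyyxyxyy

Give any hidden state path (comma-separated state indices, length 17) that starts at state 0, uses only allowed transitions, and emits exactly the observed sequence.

0,1,1,2,5,4,5,2,5,2,4,3,1,3,1,2,5

  t0 'x' -> {0,1}, take 0 (start)
  t1 'x' -> {0,1}, take 1 (0->1 ok)
  t2 'x' -> {0,1}, take 1 (1->1 ok)
  t3 'y' -> {2,3,4,5}, take 2 (1->2 ok)
  t4 'y' -> {2,3,4,5}, take 5 (2->5 ok)
  t5 'y' -> {2,3,4,5}, take 4 (5->4 ok)
  t6 'y' -> {2,3,4,5}, take 5 (4->5 ok)
  t7 'y' -> {2,3,4,5}, take 2 (5->2 ok)
  t8 'y' -> {2,3,4,5}, take 5 (2->5 ok)
  t9 'y' -> {2,3,4,5}, take 2 (5->2 ok)
  t10 'y' -> {2,3,4,5}, take 4 (2->4 ok)
  t11 'y' -> {2,3,4,5}, take 3 (4->3 ok)
  t12 'x' -> {0,1}, take 1 (3->1 ok)
  t13 'y' -> {2,3,4,5}, take 3 (1->3 ok)
  t14 'x' -> {0,1}, take 1 (3->1 ok)
  t15 'y' -> {2,3,4,5}, take 2 (1->2 ok)
  t16 'y' -> {2,3,4,5}, take 5 (2->5 ok)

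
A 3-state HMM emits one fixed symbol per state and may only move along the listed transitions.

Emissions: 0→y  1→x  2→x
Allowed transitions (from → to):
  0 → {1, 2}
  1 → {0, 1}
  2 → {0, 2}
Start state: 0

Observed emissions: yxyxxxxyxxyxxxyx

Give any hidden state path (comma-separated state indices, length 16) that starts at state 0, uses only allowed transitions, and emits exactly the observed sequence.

0,1,0,2,2,2,2,0,1,1,0,2,2,2,0,1

  t0 'y' -> {0}, take 0 (start)
  t1 'x' -> {1,2}, take 1 (0->1 ok)
  t2 'y' -> {0}, take 0 (1->0 ok)
  t3 'x' -> {1,2}, take 2 (0->2 ok)
  t4 'x' -> {1,2}, take 2 (2->2 ok)
  t5 'x' -> {1,2}, take 2 (2->2 ok)
  t6 'x' -> {1,2}, take 2 (2->2 ok)
  t7 'y' -> {0}, take 0 (2->0 ok)
  t8 'x' -> {1,2}, take 1 (0->1 ok)
  t9 'x' -> {1,2}, take 1 (1->1 ok)
  t10 'y' -> {0}, take 0 (1->0 ok)
  t11 'x' -> {1,2}, take 2 (0->2 ok)
  t12 'x' -> {1,2}, take 2 (2->2 ok)
  t13 'x' -> {1,2}, take 2 (2->2 ok)
  t14 'y' -> {0}, take 0 (2->0 ok)
  t15 'x' -> {1,2}, take 1 (0->1 ok)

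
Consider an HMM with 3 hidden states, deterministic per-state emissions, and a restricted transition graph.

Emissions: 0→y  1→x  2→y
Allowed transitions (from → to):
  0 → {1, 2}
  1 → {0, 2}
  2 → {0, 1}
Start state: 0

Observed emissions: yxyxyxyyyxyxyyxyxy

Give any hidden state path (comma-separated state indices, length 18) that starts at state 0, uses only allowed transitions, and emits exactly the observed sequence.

0,1,2,1,0,1,0,2,0,1,0,1,2,0,1,2,1,2

  pos 0: y in {0,2}, choose 0; start
  pos 1: x in {1}, choose 1; 0->1 ok
  pos 2: y in {0,2}, choose 2; 1->2 ok
  pos 3: x in {1}, choose 1; 2->1 ok
  pos 4: y in {0,2}, choose 0; 1->0 ok
  pos 5: x in {1}, choose 1; 0->1 ok
  pos 6: y in {0,2}, choose 0; 1->0 ok
  pos 7: y in {0,2}, choose 2; 0->2 ok
  pos 8: y in {0,2}, choose 0; 2->0 ok
  pos 9: x in {1}, choose 1; 0->1 ok
  pos 10: y in {0,2}, choose 0; 1->0 ok
  pos 11: x in {1}, choose 1; 0->1 ok
  pos 12: y in {0,2}, choose 2; 1->2 ok
  pos 13: y in {0,2}, choose 0; 2->0 ok
  pos 14: x in {1}, choose 1; 0->1 ok
  pos 15: y in {0,2}, choose 2; 1->2 ok
  pos 16: x in {1}, choose 1; 2->1 ok
  pos 17: y in {0,2}, choose 2; 1->2 ok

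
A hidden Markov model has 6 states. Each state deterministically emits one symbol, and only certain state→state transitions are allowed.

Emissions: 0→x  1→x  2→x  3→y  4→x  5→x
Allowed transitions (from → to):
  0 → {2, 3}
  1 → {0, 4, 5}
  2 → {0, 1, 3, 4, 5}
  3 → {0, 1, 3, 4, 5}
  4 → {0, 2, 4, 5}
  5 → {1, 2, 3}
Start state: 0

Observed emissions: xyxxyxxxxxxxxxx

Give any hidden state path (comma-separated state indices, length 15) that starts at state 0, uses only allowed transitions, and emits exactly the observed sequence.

  0: obs=x cand={0,1,2,4,5} pick 0 [start]
  1: obs=y cand={3} pick 3 [0->3 ok]
  2: obs=x cand={0,1,2,4,5} pick 1 [3->1 ok]
  3: obs=x cand={0,1,2,4,5} pick 0 [1->0 ok]
  4: obs=y cand={3} pick 3 [0->3 ok]
  5: obs=x cand={0,1,2,4,5} pick 5 [3->5 ok]
  6: obs=x cand={0,1,2,4,5} pick 1 [5->1 ok]
  7: obs=x cand={0,1,2,4,5} pick 4 [1->4 ok]
  8: obs=x cand={0,1,2,4,5} pick 5 [4->5 ok]
  9: obs=x cand={0,1,2,4,5} pick 2 [5->2 ok]
  10: obs=x cand={0,1,2,4,5} pick 5 [2->5 ok]
  11: obs=x cand={0,1,2,4,5} pick 1 [5->1 ok]
  12: obs=x cand={0,1,2,4,5} pick 4 [1->4 ok]
  13: obs=x cand={0,1,2,4,5} pick 0 [4->0 ok]
  14: obs=x cand={0,1,2,4,5} pick 2 [0->2 ok]

0,3,1,0,3,5,1,4,5,2,5,1,4,0,2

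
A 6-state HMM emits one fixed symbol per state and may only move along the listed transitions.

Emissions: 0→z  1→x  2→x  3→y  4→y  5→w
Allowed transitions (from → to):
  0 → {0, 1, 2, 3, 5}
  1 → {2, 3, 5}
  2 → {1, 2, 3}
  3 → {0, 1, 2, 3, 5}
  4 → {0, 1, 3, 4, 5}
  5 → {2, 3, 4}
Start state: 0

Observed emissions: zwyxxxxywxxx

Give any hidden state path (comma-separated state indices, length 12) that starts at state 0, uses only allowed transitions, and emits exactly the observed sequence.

  pos 0: z in {0}, choose 0; start
  pos 1: w in {5}, choose 5; 0->5 ok
  pos 2: y in {3,4}, choose 3; 5->3 ok
  pos 3: x in {1,2}, choose 1; 3->1 ok
  pos 4: x in {1,2}, choose 2; 1->2 ok
  pos 5: x in {1,2}, choose 2; 2->2 ok
  pos 6: x in {1,2}, choose 2; 2->2 ok
  pos 7: y in {3,4}, choose 3; 2->3 ok
  pos 8: w in {5}, choose 5; 3->5 ok
  pos 9: x in {1,2}, choose 2; 5->2 ok
  pos 10: x in {1,2}, choose 2; 2->2 ok
  pos 11: x in {1,2}, choose 2; 2->2 ok

0,5,3,1,2,2,2,3,5,2,2,2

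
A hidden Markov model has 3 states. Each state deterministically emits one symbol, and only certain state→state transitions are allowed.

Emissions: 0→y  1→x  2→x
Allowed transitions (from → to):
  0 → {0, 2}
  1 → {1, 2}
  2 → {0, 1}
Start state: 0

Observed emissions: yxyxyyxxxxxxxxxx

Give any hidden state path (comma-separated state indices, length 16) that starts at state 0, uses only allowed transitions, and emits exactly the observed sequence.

  [0] y  {0}  => 0  start
  [1] x  {1,2}  => 2  0->2 ok
  [2] y  {0}  => 0  2->0 ok
  [3] x  {1,2}  => 2  0->2 ok
  [4] y  {0}  => 0  2->0 ok
  [5] y  {0}  => 0  0->0 ok
  [6] x  {1,2}  => 2  0->2 ok
  [7] x  {1,2}  => 1  2->1 ok
  [8] x  {1,2}  => 1  1->1 ok
  [9] x  {1,2}  => 1  1->1 ok
  [10] x  {1,2}  => 1  1->1 ok
  [11] x  {1,2}  => 2  1->2 ok
  [12] x  {1,2}  => 1  2->1 ok
  [13] x  {1,2}  => 2  1->2 ok
  [14] x  {1,2}  => 1  2->1 ok
  [15] x  {1,2}  => 1  1->1 ok

0,2,0,2,0,0,2,1,1,1,1,2,1,2,1,1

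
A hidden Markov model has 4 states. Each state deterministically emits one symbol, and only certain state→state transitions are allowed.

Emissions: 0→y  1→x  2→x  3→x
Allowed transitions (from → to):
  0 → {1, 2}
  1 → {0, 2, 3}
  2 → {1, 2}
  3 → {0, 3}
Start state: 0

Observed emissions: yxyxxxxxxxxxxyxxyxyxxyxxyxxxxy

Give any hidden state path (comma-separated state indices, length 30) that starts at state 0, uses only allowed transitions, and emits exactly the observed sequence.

0,1,0,2,2,2,1,3,3,3,3,3,3,0,2,1,0,1,0,1,3,0,1,3,0,1,2,2,1,0

  0: obs=y cand={0} pick 0 [start]
  1: obs=x cand={1,2,3} pick 1 [0->1 ok]
  2: obs=y cand={0} pick 0 [1->0 ok]
  3: obs=x cand={1,2,3} pick 2 [0->2 ok]
  4: obs=x cand={1,2,3} pick 2 [2->2 ok]
  5: obs=x cand={1,2,3} pick 2 [2->2 ok]
  6: obs=x cand={1,2,3} pick 1 [2->1 ok]
  7: obs=x cand={1,2,3} pick 3 [1->3 ok]
  8: obs=x cand={1,2,3} pick 3 [3->3 ok]
  9: obs=x cand={1,2,3} pick 3 [3->3 ok]
  10: obs=x cand={1,2,3} pick 3 [3->3 ok]
  11: obs=x cand={1,2,3} pick 3 [3->3 ok]
  12: obs=x cand={1,2,3} pick 3 [3->3 ok]
  13: obs=y cand={0} pick 0 [3->0 ok]
  14: obs=x cand={1,2,3} pick 2 [0->2 ok]
  15: obs=x cand={1,2,3} pick 1 [2->1 ok]
  16: obs=y cand={0} pick 0 [1->0 ok]
  17: obs=x cand={1,2,3} pick 1 [0->1 ok]
  18: obs=y cand={0} pick 0 [1->0 ok]
  19: obs=x cand={1,2,3} pick 1 [0->1 ok]
  20: obs=x cand={1,2,3} pick 3 [1->3 ok]
  21: obs=y cand={0} pick 0 [3->0 ok]
  22: obs=x cand={1,2,3} pick 1 [0->1 ok]
  23: obs=x cand={1,2,3} pick 3 [1->3 ok]
  24: obs=y cand={0} pick 0 [3->0 ok]
  25: obs=x cand={1,2,3} pick 1 [0->1 ok]
  26: obs=x cand={1,2,3} pick 2 [1->2 ok]
  27: obs=x cand={1,2,3} pick 2 [2->2 ok]
  28: obs=x cand={1,2,3} pick 1 [2->1 ok]
  29: obs=y cand={0} pick 0 [1->0 ok]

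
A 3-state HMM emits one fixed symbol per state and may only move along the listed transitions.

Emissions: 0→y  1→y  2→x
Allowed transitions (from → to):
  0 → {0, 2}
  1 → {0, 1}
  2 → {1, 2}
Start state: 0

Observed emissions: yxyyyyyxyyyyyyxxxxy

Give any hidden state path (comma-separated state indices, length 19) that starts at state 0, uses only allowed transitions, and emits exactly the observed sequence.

0,2,1,0,0,0,0,2,1,1,1,1,1,0,2,2,2,2,1

  pos 0: y in {0,1}, choose 0; start
  pos 1: x in {2}, choose 2; 0->2 ok
  pos 2: y in {0,1}, choose 1; 2->1 ok
  pos 3: y in {0,1}, choose 0; 1->0 ok
  pos 4: y in {0,1}, choose 0; 0->0 ok
  pos 5: y in {0,1}, choose 0; 0->0 ok
  pos 6: y in {0,1}, choose 0; 0->0 ok
  pos 7: x in {2}, choose 2; 0->2 ok
  pos 8: y in {0,1}, choose 1; 2->1 ok
  pos 9: y in {0,1}, choose 1; 1->1 ok
  pos 10: y in {0,1}, choose 1; 1->1 ok
  pos 11: y in {0,1}, choose 1; 1->1 ok
  pos 12: y in {0,1}, choose 1; 1->1 ok
  pos 13: y in {0,1}, choose 0; 1->0 ok
  pos 14: x in {2}, choose 2; 0->2 ok
  pos 15: x in {2}, choose 2; 2->2 ok
  pos 16: x in {2}, choose 2; 2->2 ok
  pos 17: x in {2}, choose 2; 2->2 ok
  pos 18: y in {0,1}, choose 1; 2->1 ok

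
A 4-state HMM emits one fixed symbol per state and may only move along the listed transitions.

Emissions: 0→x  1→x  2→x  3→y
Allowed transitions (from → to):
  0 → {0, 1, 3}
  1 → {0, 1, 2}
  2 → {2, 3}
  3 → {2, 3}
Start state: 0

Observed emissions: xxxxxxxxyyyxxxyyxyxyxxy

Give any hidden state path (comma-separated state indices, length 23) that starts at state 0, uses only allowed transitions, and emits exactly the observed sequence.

  t0 'x' -> {0,1,2}, take 0 (start)
  t1 'x' -> {0,1,2}, take 1 (0->1 ok)
  t2 'x' -> {0,1,2}, take 0 (1->0 ok)
  t3 'x' -> {0,1,2}, take 1 (0->1 ok)
  t4 'x' -> {0,1,2}, take 0 (1->0 ok)
  t5 'x' -> {0,1,2}, take 1 (0->1 ok)
  t6 'x' -> {0,1,2}, take 0 (1->0 ok)
  t7 'x' -> {0,1,2}, take 0 (0->0 ok)
  t8 'y' -> {3}, take 3 (0->3 ok)
  t9 'y' -> {3}, take 3 (3->3 ok)
  t10 'y' -> {3}, take 3 (3->3 ok)
  t11 'x' -> {0,1,2}, take 2 (3->2 ok)
  t12 'x' -> {0,1,2}, take 2 (2->2 ok)
  t13 'x' -> {0,1,2}, take 2 (2->2 ok)
  t14 'y' -> {3}, take 3 (2->3 ok)
  t15 'y' -> {3}, take 3 (3->3 ok)
  t16 'x' -> {0,1,2}, take 2 (3->2 ok)
  t17 'y' -> {3}, take 3 (2->3 ok)
  t18 'x' -> {0,1,2}, take 2 (3->2 ok)
  t19 'y' -> {3}, take 3 (2->3 ok)
  t20 'x' -> {0,1,2}, take 2 (3->2 ok)
  t21 'x' -> {0,1,2}, take 2 (2->2 ok)
  t22 'y' -> {3}, take 3 (2->3 ok)

0,1,0,1,0,1,0,0,3,3,3,2,2,2,3,3,2,3,2,3,2,2,3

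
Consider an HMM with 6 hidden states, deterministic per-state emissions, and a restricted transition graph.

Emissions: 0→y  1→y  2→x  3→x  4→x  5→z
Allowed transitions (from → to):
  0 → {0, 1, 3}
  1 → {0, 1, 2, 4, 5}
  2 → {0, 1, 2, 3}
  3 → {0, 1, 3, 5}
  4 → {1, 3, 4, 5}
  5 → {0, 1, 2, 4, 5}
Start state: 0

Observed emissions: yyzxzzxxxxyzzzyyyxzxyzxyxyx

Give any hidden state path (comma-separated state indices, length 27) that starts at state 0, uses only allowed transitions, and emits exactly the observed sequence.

  [0] y  {0,1}  => 0  start
  [1] y  {0,1}  => 1  0->1 ok
  [2] z  {5}  => 5  1->5 ok
  [3] x  {2,3,4}  => 4  5->4 ok
  [4] z  {5}  => 5  4->5 ok
  [5] z  {5}  => 5  5->5 ok
  [6] x  {2,3,4}  => 2  5->2 ok
  [7] x  {2,3,4}  => 3  2->3 ok
  [8] x  {2,3,4}  => 3  3->3 ok
  [9] x  {2,3,4}  => 3  3->3 ok
  [10] y  {0,1}  => 1  3->1 ok
  [11] z  {5}  => 5  1->5 ok
  [12] z  {5}  => 5  5->5 ok
  [13] z  {5}  => 5  5->5 ok
  [14] y  {0,1}  => 1  5->1 ok
  [15] y  {0,1}  => 1  1->1 ok
  [16] y  {0,1}  => 0  1->0 ok
  [17] x  {2,3,4}  => 3  0->3 ok
  [18] z  {5}  => 5  3->5 ok
  [19] x  {2,3,4}  => 4  5->4 ok
  [20] y  {0,1}  => 1  4->1 ok
  [21] z  {5}  => 5  1->5 ok
  [22] x  {2,3,4}  => 2  5->2 ok
  [23] y  {0,1}  => 1  2->1 ok
  [24] x  {2,3,4}  => 4  1->4 ok
  [25] y  {0,1}  => 1  4->1 ok
  [26] x  {2,3,4}  => 4  1->4 ok

0,1,5,4,5,5,2,3,3,3,1,5,5,5,1,1,0,3,5,4,1,5,2,1,4,1,4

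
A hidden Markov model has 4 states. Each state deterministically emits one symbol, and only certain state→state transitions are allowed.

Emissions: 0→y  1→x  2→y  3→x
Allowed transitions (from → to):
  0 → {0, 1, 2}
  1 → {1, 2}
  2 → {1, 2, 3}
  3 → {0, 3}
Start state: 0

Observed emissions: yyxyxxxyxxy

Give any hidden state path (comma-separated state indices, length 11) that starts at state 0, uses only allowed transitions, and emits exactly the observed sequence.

  0: obs=y cand={0,2} pick 0 [start]
  1: obs=y cand={0,2} pick 2 [0->2 ok]
  2: obs=x cand={1,3} pick 3 [2->3 ok]
  3: obs=y cand={0,2} pick 0 [3->0 ok]
  4: obs=x cand={1,3} pick 1 [0->1 ok]
  5: obs=x cand={1,3} pick 1 [1->1 ok]
  6: obs=x cand={1,3} pick 1 [1->1 ok]
  7: obs=y cand={0,2} pick 2 [1->2 ok]
  8: obs=x cand={1,3} pick 3 [2->3 ok]
  9: obs=x cand={1,3} pick 3 [3->3 ok]
  10: obs=y cand={0,2} pick 0 [3->0 ok]

0,2,3,0,1,1,1,2,3,3,0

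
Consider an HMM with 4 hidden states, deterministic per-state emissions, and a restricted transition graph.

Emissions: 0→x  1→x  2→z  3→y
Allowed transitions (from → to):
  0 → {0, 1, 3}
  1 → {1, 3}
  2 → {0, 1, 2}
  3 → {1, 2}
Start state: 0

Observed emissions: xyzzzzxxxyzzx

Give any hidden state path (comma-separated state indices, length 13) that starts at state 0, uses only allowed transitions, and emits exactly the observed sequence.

  pos 0: x in {0,1}, choose 0; start
  pos 1: y in {3}, choose 3; 0->3 ok
  pos 2: z in {2}, choose 2; 3->2 ok
  pos 3: z in {2}, choose 2; 2->2 ok
  pos 4: z in {2}, choose 2; 2->2 ok
  pos 5: z in {2}, choose 2; 2->2 ok
  pos 6: x in {0,1}, choose 0; 2->0 ok
  pos 7: x in {0,1}, choose 0; 0->0 ok
  pos 8: x in {0,1}, choose 1; 0->1 ok
  pos 9: y in {3}, choose 3; 1->3 ok
  pos 10: z in {2}, choose 2; 3->2 ok
  pos 11: z in {2}, choose 2; 2->2 ok
  pos 12: x in {0,1}, choose 1; 2->1 ok

0,3,2,2,2,2,0,0,1,3,2,2,1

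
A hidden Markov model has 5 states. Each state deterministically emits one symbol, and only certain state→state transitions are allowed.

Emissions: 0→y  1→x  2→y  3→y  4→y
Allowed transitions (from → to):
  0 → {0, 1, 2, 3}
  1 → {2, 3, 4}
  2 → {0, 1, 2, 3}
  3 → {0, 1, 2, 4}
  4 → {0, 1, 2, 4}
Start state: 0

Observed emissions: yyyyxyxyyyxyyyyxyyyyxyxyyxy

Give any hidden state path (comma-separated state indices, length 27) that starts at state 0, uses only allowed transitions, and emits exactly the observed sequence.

  [0] y  {0,2,3,4}  => 0  start
  [1] y  {0,2,3,4}  => 2  0->2 ok
  [2] y  {0,2,3,4}  => 3  2->3 ok
  [3] y  {0,2,3,4}  => 2  3->2 ok
  [4] x  {1}  => 1  2->1 ok
  [5] y  {0,2,3,4}  => 4  1->4 ok
  [6] x  {1}  => 1  4->1 ok
  [7] y  {0,2,3,4}  => 4  1->4 ok
  [8] y  {0,2,3,4}  => 4  4->4 ok
  [9] y  {0,2,3,4}  => 0  4->0 ok
  [10] x  {1}  => 1  0->1 ok
  [11] y  {0,2,3,4}  => 3  1->3 ok
  [12] y  {0,2,3,4}  => 4  3->4 ok
  [13] y  {0,2,3,4}  => 4  4->4 ok
  [14] y  {0,2,3,4}  => 4  4->4 ok
  [15] x  {1}  => 1  4->1 ok
  [16] y  {0,2,3,4}  => 3  1->3 ok
  [17] y  {0,2,3,4}  => 0  3->0 ok
  [18] y  {0,2,3,4}  => 3  0->3 ok
  [19] y  {0,2,3,4}  => 0  3->0 ok
  [20] x  {1}  => 1  0->1 ok
  [21] y  {0,2,3,4}  => 2  1->2 ok
  [22] x  {1}  => 1  2->1 ok
  [23] y  {0,2,3,4}  => 3  1->3 ok
  [24] y  {0,2,3,4}  => 4  3->4 ok
  [25] x  {1}  => 1  4->1 ok
  [26] y  {0,2,3,4}  => 2  1->2 ok

0,2,3,2,1,4,1,4,4,0,1,3,4,4,4,1,3,0,3,0,1,2,1,3,4,1,2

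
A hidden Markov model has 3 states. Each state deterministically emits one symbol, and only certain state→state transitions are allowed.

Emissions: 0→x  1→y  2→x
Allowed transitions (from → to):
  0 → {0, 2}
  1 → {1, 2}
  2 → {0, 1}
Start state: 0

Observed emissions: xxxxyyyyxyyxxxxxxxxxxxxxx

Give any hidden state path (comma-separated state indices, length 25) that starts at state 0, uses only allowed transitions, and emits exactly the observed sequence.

0,0,0,2,1,1,1,1,2,1,1,2,0,2,0,0,0,2,0,0,0,0,2,0,2

  t0 'x' -> {0,2}, take 0 (start)
  t1 'x' -> {0,2}, take 0 (0->0 ok)
  t2 'x' -> {0,2}, take 0 (0->0 ok)
  t3 'x' -> {0,2}, take 2 (0->2 ok)
  t4 'y' -> {1}, take 1 (2->1 ok)
  t5 'y' -> {1}, take 1 (1->1 ok)
  t6 'y' -> {1}, take 1 (1->1 ok)
  t7 'y' -> {1}, take 1 (1->1 ok)
  t8 'x' -> {0,2}, take 2 (1->2 ok)
  t9 'y' -> {1}, take 1 (2->1 ok)
  t10 'y' -> {1}, take 1 (1->1 ok)
  t11 'x' -> {0,2}, take 2 (1->2 ok)
  t12 'x' -> {0,2}, take 0 (2->0 ok)
  t13 'x' -> {0,2}, take 2 (0->2 ok)
  t14 'x' -> {0,2}, take 0 (2->0 ok)
  t15 'x' -> {0,2}, take 0 (0->0 ok)
  t16 'x' -> {0,2}, take 0 (0->0 ok)
  t17 'x' -> {0,2}, take 2 (0->2 ok)
  t18 'x' -> {0,2}, take 0 (2->0 ok)
  t19 'x' -> {0,2}, take 0 (0->0 ok)
  t20 'x' -> {0,2}, take 0 (0->0 ok)
  t21 'x' -> {0,2}, take 0 (0->0 ok)
  t22 'x' -> {0,2}, take 2 (0->2 ok)
  t23 'x' -> {0,2}, take 0 (2->0 ok)
  t24 'x' -> {0,2}, take 2 (0->2 ok)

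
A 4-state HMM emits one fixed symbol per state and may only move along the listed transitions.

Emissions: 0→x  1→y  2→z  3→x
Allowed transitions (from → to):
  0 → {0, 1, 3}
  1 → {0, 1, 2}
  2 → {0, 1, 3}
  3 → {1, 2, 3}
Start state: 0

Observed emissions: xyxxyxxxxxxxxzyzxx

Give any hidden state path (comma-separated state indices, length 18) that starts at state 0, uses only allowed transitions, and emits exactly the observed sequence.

  [0] x  {0,3}  => 0  start
  [1] y  {1}  => 1  0->1 ok
  [2] x  {0,3}  => 0  1->0 ok
  [3] x  {0,3}  => 3  0->3 ok
  [4] y  {1}  => 1  3->1 ok
  [5] x  {0,3}  => 0  1->0 ok
  [6] x  {0,3}  => 0  0->0 ok
  [7] x  {0,3}  => 0  0->0 ok
  [8] x  {0,3}  => 0  0->0 ok
  [9] x  {0,3}  => 0  0->0 ok
  [10] x  {0,3}  => 0  0->0 ok
  [11] x  {0,3}  => 3  0->3 ok
  [12] x  {0,3}  => 3  3->3 ok
  [13] z  {2}  => 2  3->2 ok
  [14] y  {1}  => 1  2->1 ok
  [15] z  {2}  => 2  1->2 ok
  [16] x  {0,3}  => 3  2->3 ok
  [17] x  {0,3}  => 3  3->3 ok

0,1,0,3,1,0,0,0,0,0,0,3,3,2,1,2,3,3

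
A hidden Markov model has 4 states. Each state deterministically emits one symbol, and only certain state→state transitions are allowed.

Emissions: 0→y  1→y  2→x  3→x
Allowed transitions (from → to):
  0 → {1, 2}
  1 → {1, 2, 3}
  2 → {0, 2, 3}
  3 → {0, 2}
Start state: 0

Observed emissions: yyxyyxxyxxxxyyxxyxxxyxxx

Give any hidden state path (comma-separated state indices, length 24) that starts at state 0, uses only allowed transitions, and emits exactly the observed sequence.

  [0] y  {0,1}  => 0  start
  [1] y  {0,1}  => 1  0->1 ok
  [2] x  {2,3}  => 3  1->3 ok
  [3] y  {0,1}  => 0  3->0 ok
  [4] y  {0,1}  => 1  0->1 ok
  [5] x  {2,3}  => 3  1->3 ok
  [6] x  {2,3}  => 2  3->2 ok
  [7] y  {0,1}  => 0  2->0 ok
  [8] x  {2,3}  => 2  0->2 ok
  [9] x  {2,3}  => 3  2->3 ok
  [10] x  {2,3}  => 2  3->2 ok
  [11] x  {2,3}  => 3  2->3 ok
  [12] y  {0,1}  => 0  3->0 ok
  [13] y  {0,1}  => 1  0->1 ok
  [14] x  {2,3}  => 2  1->2 ok
  [15] x  {2,3}  => 2  2->2 ok
  [16] y  {0,1}  => 0  2->0 ok
  [17] x  {2,3}  => 2  0->2 ok
  [18] x  {2,3}  => 2  2->2 ok
  [19] x  {2,3}  => 3  2->3 ok
  [20] y  {0,1}  => 0  3->0 ok
  [21] x  {2,3}  => 2  0->2 ok
  [22] x  {2,3}  => 2  2->2 ok
  [23] x  {2,3}  => 3  2->3 ok

0,1,3,0,1,3,2,0,2,3,2,3,0,1,2,2,0,2,2,3,0,2,2,3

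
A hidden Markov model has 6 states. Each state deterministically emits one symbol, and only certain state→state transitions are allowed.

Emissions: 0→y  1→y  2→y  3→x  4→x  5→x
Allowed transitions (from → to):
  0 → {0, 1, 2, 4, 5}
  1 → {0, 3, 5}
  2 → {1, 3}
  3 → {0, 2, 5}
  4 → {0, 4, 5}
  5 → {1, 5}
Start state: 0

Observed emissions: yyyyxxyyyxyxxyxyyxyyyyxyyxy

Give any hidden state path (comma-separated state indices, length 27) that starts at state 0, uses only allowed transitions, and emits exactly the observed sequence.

  0: obs=y cand={0,1,2} pick 0 [start]
  1: obs=y cand={0,1,2} pick 0 [0->0 ok]
  2: obs=y cand={0,1,2} pick 0 [0->0 ok]
  3: obs=y cand={0,1,2} pick 2 [0->2 ok]
  4: obs=x cand={3,4,5} pick 3 [2->3 ok]
  5: obs=x cand={3,4,5} pick 5 [3->5 ok]
  6: obs=y cand={0,1,2} pick 1 [5->1 ok]
  7: obs=y cand={0,1,2} pick 0 [1->0 ok]
  8: obs=y cand={0,1,2} pick 2 [0->2 ok]
  9: obs=x cand={3,4,5} pick 3 [2->3 ok]
  10: obs=y cand={0,1,2} pick 2 [3->2 ok]
  11: obs=x cand={3,4,5} pick 3 [2->3 ok]
  12: obs=x cand={3,4,5} pick 5 [3->5 ok]
  13: obs=y cand={0,1,2} pick 1 [5->1 ok]
  14: obs=x cand={3,4,5} pick 5 [1->5 ok]
  15: obs=y cand={0,1,2} pick 1 [5->1 ok]
  16: obs=y cand={0,1,2} pick 0 [1->0 ok]
  17: obs=x cand={3,4,5} pick 5 [0->5 ok]
  18: obs=y cand={0,1,2} pick 1 [5->1 ok]
  19: obs=y cand={0,1,2} pick 0 [1->0 ok]
  20: obs=y cand={0,1,2} pick 1 [0->1 ok]
  21: obs=y cand={0,1,2} pick 0 [1->0 ok]
  22: obs=x cand={3,4,5} pick 4 [0->4 ok]
  23: obs=y cand={0,1,2} pick 0 [4->0 ok]
  24: obs=y cand={0,1,2} pick 1 [0->1 ok]
  25: obs=x cand={3,4,5} pick 3 [1->3 ok]
  26: obs=y cand={0,1,2} pick 0 [3->0 ok]

0,0,0,2,3,5,1,0,2,3,2,3,5,1,5,1,0,5,1,0,1,0,4,0,1,3,0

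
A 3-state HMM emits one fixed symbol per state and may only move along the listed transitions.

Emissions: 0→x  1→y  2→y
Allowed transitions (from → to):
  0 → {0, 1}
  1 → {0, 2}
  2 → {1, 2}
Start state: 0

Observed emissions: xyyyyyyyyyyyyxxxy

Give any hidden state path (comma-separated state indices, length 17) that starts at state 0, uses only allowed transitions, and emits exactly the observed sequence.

  0: obs=x cand={0} pick 0 [start]
  1: obs=y cand={1,2} pick 1 [0->1 ok]
  2: obs=y cand={1,2} pick 2 [1->2 ok]
  3: obs=y cand={1,2} pick 2 [2->2 ok]
  4: obs=y cand={1,2} pick 2 [2->2 ok]
  5: obs=y cand={1,2} pick 1 [2->1 ok]
  6: obs=y cand={1,2} pick 2 [1->2 ok]
  7: obs=y cand={1,2} pick 1 [2->1 ok]
  8: obs=y cand={1,2} pick 2 [1->2 ok]
  9: obs=y cand={1,2} pick 1 [2->1 ok]
  10: obs=y cand={1,2} pick 2 [1->2 ok]
  11: obs=y cand={1,2} pick 2 [2->2 ok]
  12: obs=y cand={1,2} pick 1 [2->1 ok]
  13: obs=x cand={0} pick 0 [1->0 ok]
  14: obs=x cand={0} pick 0 [0->0 ok]
  15: obs=x cand={0} pick 0 [0->0 ok]
  16: obs=y cand={1,2} pick 1 [0->1 ok]

0,1,2,2,2,1,2,1,2,1,2,2,1,0,0,0,1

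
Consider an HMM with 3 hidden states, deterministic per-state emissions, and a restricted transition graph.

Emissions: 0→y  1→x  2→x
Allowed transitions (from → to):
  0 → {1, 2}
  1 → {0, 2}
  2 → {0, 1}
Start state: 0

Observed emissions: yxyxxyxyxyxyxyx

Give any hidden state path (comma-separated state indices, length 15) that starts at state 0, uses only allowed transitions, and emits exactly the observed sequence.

0,1,0,1,2,0,1,0,2,0,2,0,1,0,2

  t0 'y' -> {0}, take 0 (start)
  t1 'x' -> {1,2}, take 1 (0->1 ok)
  t2 'y' -> {0}, take 0 (1->0 ok)
  t3 'x' -> {1,2}, take 1 (0->1 ok)
  t4 'x' -> {1,2}, take 2 (1->2 ok)
  t5 'y' -> {0}, take 0 (2->0 ok)
  t6 'x' -> {1,2}, take 1 (0->1 ok)
  t7 'y' -> {0}, take 0 (1->0 ok)
  t8 'x' -> {1,2}, take 2 (0->2 ok)
  t9 'y' -> {0}, take 0 (2->0 ok)
  t10 'x' -> {1,2}, take 2 (0->2 ok)
  t11 'y' -> {0}, take 0 (2->0 ok)
  t12 'x' -> {1,2}, take 1 (0->1 ok)
  t13 'y' -> {0}, take 0 (1->0 ok)
  t14 'x' -> {1,2}, take 2 (0->2 ok)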